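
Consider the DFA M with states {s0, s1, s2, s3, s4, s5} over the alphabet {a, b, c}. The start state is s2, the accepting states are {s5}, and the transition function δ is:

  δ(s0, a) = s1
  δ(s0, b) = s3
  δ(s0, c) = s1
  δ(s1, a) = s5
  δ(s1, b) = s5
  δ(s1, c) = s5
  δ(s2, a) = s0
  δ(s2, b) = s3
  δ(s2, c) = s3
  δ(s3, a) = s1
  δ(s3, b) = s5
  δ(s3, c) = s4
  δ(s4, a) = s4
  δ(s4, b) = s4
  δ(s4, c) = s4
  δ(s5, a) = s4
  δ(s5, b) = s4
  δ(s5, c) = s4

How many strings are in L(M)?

The useful subgraph on states {s0, s1, s2, s3, s5} is acyclic, so L(M) is finite; the longest accepting path visits 5 useful states, giving maximum string length 4.
Counting accepting paths from s2 by length: 2 of length 2, 13 of length 3, 3 of length 4. Total 18.

18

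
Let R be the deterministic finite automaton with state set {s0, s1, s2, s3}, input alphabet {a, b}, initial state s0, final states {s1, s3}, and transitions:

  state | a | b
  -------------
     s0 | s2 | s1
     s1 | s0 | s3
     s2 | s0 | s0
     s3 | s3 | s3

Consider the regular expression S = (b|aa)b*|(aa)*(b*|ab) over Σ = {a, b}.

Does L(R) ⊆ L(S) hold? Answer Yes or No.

No

The string abb is in L(R) but not in L(S).
So L(R) ⊄ L(S).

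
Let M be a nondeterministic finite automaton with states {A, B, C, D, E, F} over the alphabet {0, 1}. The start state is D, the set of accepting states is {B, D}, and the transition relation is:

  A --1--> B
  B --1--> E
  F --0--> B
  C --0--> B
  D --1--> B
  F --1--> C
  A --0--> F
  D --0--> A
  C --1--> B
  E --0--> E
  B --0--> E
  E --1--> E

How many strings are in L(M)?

6

The useful subgraph on states {A, B, C, D, F} is acyclic, so L(M) is finite; the longest accepting path visits 5 useful states, giving maximum string length 4.
Counting accepting paths from D by length: 1 of length 0, 1 of length 1, 1 of length 2, 1 of length 3, 2 of length 4. Total 6.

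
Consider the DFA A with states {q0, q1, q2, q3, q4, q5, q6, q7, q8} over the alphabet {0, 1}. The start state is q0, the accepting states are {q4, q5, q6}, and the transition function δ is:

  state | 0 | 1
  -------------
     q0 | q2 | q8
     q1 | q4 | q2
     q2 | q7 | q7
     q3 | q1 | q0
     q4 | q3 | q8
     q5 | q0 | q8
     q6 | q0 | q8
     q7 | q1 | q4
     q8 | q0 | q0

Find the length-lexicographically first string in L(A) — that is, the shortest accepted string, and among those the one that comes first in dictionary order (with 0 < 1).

001

A breadth-first search from q0 reaches an accepting state first via the path q0 → q2 → q7 → q4 on input 001.
No string of length < 3 is accepted (BFS exhausts all shorter strings without reaching an accepting state), and 001 is the lexicographically least accepting string of length 3.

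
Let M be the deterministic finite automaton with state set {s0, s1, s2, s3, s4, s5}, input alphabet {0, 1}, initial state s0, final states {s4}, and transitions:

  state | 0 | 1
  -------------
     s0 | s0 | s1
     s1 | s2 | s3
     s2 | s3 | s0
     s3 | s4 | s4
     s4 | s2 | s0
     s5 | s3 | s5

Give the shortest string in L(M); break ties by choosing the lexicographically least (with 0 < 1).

110

A breadth-first search from s0 reaches an accepting state first via the path s0 → s1 → s3 → s4 on input 110.
No string of length < 3 is accepted (BFS exhausts all shorter strings without reaching an accepting state), and 110 is the lexicographically least accepting string of length 3.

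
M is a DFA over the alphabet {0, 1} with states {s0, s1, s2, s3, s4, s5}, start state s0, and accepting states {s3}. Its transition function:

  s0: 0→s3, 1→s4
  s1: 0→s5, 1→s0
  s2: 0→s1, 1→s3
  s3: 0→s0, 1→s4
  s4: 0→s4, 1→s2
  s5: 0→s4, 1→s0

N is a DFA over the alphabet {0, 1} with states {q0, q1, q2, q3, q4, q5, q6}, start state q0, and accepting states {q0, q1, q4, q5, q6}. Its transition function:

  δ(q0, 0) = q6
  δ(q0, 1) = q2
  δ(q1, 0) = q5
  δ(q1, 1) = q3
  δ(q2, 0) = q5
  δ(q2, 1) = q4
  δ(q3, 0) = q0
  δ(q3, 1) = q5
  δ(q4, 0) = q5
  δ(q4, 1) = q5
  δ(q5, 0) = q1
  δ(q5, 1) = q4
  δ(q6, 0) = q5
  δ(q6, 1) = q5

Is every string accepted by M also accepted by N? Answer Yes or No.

Exploring the product automaton M × N from the start pair (s0, q0), following both machines on each input symbol, reaches 29 state pairs: (s0, q0), (s3, q6), (s4, q2), (s0, q5), (s4, q5), (s2, q4), (s3, q1), (s4, q4), (s4, q1), (s1, q5), (s3, q5), (s4, q3), (s2, q5), (s2, q3), (s5, q1), (s0, q4), (s0, q1), (s4, q0), (s1, q1), (s3, q4), (s1, q0), (s0, q3), (s4, q6), (s2, q2), (s5, q5), (s5, q6), (s0, q2), (s3, q0), (s0, q6).
M accepts in {s3} and N accepts in {q0, q1, q4, q5, q6}. The reachable pairs whose M-component is accepting are (s3, q6), (s3, q1), (s3, q5), (s3, q4), (s3, q0); in each of them the N-component is accepting too, so the product for L(M) \ L(N) (M-component accepting, N-component rejecting) has no reachable accepting pair and the difference is empty.
Hence every string in L(M) is also in L(N).

Yes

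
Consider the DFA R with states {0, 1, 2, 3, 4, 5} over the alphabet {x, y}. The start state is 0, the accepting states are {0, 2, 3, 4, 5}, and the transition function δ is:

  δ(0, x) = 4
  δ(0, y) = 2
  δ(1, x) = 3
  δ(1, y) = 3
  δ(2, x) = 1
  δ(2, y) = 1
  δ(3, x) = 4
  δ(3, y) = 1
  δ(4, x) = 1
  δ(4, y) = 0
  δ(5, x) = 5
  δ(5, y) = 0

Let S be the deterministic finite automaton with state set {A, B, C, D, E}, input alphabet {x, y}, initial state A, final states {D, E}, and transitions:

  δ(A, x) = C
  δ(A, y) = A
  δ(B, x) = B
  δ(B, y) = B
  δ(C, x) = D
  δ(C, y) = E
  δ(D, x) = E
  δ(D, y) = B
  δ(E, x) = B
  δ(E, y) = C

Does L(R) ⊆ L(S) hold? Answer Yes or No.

No

The empty string ε is in L(R) but not in L(S).
So L(R) ⊄ L(S).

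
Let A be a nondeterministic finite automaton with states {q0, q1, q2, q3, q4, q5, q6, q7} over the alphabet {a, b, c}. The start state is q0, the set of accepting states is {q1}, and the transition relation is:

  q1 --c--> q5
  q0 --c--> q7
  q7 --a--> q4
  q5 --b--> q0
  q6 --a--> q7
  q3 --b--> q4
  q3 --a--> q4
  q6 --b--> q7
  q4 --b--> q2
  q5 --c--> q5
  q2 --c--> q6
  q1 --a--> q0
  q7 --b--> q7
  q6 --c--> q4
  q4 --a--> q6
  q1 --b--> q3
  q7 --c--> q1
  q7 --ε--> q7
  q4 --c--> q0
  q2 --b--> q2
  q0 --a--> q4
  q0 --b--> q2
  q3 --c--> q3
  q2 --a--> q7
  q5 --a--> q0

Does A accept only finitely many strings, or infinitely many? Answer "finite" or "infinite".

State q2 is reachable from the start and can reach an accepting state, and it lies on the cycle q2 → q2.
Traversing that cycle any number of times yields accepted strings of unbounded length, so the language is infinite.

infinite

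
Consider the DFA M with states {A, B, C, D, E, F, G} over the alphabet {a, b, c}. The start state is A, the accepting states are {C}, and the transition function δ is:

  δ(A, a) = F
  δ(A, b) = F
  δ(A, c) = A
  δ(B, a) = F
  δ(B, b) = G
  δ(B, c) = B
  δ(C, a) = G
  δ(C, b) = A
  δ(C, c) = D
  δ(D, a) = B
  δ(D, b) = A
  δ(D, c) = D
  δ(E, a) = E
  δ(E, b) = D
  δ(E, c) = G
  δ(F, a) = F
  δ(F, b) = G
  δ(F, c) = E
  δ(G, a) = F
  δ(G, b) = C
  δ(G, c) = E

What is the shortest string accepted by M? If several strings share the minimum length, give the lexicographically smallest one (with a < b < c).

abb

A breadth-first search from A reaches an accepting state first via the path A → F → G → C on input abb.
No string of length < 3 is accepted (BFS exhausts all shorter strings without reaching an accepting state), and abb is the lexicographically least accepting string of length 3.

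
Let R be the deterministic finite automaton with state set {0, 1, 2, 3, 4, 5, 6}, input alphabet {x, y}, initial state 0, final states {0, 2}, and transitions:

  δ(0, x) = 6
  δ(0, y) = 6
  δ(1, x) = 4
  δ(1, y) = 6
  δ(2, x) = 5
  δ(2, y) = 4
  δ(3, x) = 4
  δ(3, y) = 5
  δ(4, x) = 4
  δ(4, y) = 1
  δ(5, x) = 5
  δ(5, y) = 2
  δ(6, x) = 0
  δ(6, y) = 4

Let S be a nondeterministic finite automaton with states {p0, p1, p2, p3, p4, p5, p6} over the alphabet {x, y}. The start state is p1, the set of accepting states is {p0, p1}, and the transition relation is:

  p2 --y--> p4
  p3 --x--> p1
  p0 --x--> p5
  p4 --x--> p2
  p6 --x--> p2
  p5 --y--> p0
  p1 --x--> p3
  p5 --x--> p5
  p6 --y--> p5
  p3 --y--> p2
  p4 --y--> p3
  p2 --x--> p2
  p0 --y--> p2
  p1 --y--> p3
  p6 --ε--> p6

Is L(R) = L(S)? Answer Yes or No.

Exploring the product automaton R × S from the start pair (0, p1), following both machines on each input symbol, reaches 4 state pairs: (0, p1), (6, p3), (4, p2), (1, p4).
R accepts in {0, 2} and S accepts in {p0, p1}. In every reachable pair the two components are either both accepting — (0, p1) — or both non-accepting, so no string is accepted by exactly one of the machines: L(R) \ L(S) and L(S) \ L(R) are both empty.
Hence every string is accepted by R iff it is accepted by S, and the two languages coincide.

Yes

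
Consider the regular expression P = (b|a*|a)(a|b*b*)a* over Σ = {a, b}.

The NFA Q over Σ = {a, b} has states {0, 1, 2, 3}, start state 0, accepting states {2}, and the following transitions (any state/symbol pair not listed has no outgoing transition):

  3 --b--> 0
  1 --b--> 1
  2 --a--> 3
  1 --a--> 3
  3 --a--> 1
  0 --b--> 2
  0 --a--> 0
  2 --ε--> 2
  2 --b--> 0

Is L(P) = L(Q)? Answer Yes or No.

No

The empty string ε is accepted by P but rejected by Q.
So L(P) ≠ L(Q).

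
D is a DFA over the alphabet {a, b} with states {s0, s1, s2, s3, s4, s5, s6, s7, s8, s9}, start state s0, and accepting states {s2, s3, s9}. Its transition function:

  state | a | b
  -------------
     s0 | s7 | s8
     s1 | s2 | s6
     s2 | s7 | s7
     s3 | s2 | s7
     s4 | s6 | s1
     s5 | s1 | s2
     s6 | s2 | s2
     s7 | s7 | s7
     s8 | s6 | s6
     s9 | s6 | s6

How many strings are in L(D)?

The useful subgraph on states {s0, s2, s6, s8} is acyclic, so L(D) is finite; the longest accepting path visits 4 useful states, giving maximum string length 3.
Counting accepting paths from s0 by length: 4 of length 3. Total 4.

4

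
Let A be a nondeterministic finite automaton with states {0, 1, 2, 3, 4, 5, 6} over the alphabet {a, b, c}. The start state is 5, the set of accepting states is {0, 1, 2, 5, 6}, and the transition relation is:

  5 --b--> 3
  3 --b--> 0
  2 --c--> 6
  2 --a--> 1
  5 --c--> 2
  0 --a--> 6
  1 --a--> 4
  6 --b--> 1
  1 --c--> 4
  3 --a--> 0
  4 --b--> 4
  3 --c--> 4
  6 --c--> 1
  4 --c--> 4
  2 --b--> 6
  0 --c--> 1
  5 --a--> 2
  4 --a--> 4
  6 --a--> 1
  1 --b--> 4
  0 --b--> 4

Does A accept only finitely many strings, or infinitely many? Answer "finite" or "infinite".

The useful states (reachable from 5 and able to reach an accepting state) are {0, 1, 2, 3, 5, 6}.
Restricted to these states the transition graph has no cycle, so every accepting path has bounded length and L is finite.

finite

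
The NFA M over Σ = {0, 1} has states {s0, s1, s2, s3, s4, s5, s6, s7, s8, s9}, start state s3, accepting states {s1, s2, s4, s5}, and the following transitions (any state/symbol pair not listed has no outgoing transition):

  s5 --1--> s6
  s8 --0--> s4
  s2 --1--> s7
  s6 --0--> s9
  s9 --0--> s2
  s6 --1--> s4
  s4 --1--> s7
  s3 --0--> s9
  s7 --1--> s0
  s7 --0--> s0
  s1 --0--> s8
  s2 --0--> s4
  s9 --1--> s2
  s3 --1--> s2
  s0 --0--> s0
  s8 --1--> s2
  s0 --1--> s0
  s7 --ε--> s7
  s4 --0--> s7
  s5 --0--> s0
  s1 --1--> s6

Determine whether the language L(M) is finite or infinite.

The useful states (reachable from s3 and able to reach an accepting state) are {s2, s3, s4, s9}.
Restricted to these states the transition graph has no cycle, so every accepting path has bounded length and L is finite.

finite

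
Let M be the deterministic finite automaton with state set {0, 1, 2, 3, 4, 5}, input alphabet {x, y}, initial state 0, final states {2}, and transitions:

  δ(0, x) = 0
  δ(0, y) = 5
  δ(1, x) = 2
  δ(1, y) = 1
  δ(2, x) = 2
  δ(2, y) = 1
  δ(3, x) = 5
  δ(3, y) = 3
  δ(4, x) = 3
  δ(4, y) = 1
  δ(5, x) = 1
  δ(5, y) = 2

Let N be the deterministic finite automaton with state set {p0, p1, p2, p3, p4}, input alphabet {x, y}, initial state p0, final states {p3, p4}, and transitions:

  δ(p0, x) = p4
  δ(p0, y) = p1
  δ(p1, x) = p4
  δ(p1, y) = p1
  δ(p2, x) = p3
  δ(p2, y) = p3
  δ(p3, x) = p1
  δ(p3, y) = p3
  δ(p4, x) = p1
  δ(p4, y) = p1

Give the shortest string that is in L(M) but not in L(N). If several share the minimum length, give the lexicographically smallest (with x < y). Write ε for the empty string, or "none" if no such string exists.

The string yy is accepted by M but not by N.
No shorter string lies in the difference, and yy is the lexicographically first length-2 string in L(M) \ L(N).

yy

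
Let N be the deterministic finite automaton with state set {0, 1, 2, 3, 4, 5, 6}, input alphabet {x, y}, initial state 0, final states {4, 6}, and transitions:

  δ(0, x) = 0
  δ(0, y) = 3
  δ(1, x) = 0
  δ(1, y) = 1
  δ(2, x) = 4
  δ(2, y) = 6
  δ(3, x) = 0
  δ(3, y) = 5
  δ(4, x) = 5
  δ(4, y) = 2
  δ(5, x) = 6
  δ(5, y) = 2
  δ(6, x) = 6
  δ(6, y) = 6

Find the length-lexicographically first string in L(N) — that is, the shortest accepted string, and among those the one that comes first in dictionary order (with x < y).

yyx

A breadth-first search from 0 reaches an accepting state first via the path 0 → 3 → 5 → 6 on input yyx.
No string of length < 3 is accepted (BFS exhausts all shorter strings without reaching an accepting state), and yyx is the lexicographically least accepting string of length 3.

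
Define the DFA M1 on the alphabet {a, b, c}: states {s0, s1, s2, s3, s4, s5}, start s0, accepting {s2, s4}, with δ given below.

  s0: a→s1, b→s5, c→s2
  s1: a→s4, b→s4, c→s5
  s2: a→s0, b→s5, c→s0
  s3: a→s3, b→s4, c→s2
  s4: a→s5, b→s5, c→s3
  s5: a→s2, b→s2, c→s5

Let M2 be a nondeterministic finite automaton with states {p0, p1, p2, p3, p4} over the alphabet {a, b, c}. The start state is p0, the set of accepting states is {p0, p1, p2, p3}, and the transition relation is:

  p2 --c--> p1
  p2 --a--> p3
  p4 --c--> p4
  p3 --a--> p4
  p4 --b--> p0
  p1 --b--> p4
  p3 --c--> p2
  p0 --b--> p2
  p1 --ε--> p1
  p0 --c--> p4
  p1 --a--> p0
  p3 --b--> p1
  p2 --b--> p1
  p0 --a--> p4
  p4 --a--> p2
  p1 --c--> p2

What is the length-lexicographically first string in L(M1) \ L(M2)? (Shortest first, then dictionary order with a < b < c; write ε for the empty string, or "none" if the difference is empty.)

The string c is accepted by M1 but not by M2.
No shorter string lies in the difference, and c is the lexicographically first length-1 string in L(M1) \ L(M2).

c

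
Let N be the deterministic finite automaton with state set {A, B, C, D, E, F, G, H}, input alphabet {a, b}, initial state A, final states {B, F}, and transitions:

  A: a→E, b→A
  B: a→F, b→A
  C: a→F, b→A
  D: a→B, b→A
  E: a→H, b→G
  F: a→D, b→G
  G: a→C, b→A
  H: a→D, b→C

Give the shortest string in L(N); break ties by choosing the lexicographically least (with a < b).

A breadth-first search from A reaches an accepting state first via the path A → E → H → D → B on input aaaa.
No string of length < 4 is accepted (BFS exhausts all shorter strings without reaching an accepting state), and aaaa is the lexicographically least accepting string of length 4.

aaaa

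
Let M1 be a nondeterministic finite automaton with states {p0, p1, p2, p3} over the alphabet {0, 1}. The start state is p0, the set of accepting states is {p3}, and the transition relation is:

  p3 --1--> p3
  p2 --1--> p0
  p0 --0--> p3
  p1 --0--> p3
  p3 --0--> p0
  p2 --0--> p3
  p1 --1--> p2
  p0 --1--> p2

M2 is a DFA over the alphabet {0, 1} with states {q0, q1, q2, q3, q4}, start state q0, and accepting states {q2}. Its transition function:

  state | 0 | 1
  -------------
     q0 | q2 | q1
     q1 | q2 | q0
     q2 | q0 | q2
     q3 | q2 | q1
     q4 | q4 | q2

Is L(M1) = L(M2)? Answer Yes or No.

Yes

Exploring the product automaton M1 × M2 from the start pair (p0, q0), following both machines on each input symbol, reaches 3 state pairs: (p0, q0), (p3, q2), (p2, q1).
M1 accepts in {p3} and M2 accepts in {q2}. In every reachable pair the two components are either both accepting — (p3, q2) — or both non-accepting, so no string is accepted by exactly one of the machines: L(M1) \ L(M2) and L(M2) \ L(M1) are both empty.
Hence every string is accepted by M1 iff it is accepted by M2, and the two languages coincide.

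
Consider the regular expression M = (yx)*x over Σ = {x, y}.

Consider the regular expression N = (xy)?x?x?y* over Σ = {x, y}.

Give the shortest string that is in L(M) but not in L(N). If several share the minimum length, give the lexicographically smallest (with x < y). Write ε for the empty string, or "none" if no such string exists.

The string yxx is accepted by M but not by N.
No shorter string lies in the difference, and yxx is the lexicographically first length-3 string in L(M) \ L(N).

yxx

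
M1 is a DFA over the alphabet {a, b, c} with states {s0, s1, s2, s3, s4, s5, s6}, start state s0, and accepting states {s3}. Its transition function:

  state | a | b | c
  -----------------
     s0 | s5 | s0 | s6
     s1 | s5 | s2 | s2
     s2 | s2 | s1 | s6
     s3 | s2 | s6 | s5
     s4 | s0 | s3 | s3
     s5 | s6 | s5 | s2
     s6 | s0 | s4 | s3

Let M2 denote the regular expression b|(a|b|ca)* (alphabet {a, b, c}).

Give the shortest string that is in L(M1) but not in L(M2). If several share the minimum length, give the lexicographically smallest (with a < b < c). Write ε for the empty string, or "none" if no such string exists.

The string cc is accepted by M1 but not by M2.
No shorter string lies in the difference, and cc is the lexicographically first length-2 string in L(M1) \ L(M2).

cc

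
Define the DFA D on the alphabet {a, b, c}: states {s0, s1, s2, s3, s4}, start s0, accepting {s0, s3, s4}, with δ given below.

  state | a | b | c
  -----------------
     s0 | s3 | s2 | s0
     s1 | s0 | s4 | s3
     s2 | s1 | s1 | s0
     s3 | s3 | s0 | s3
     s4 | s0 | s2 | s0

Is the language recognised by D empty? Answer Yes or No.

The empty string ε is accepted: the run s0 ends in the accepting state s0.
Since at least one string is accepted, L(D) is not empty.

No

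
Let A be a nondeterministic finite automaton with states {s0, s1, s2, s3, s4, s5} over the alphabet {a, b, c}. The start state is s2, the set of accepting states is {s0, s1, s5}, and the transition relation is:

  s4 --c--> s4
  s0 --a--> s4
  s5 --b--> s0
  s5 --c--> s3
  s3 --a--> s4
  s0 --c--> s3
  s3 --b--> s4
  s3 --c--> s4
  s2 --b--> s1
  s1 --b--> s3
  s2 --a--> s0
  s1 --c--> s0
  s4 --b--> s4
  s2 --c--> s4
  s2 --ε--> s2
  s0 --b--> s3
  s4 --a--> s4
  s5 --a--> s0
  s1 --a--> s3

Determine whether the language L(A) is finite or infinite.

finite

The useful states (reachable from s2 and able to reach an accepting state) are {s0, s1, s2}.
Restricted to these states the transition graph has no cycle, so every accepting path has bounded length and L is finite.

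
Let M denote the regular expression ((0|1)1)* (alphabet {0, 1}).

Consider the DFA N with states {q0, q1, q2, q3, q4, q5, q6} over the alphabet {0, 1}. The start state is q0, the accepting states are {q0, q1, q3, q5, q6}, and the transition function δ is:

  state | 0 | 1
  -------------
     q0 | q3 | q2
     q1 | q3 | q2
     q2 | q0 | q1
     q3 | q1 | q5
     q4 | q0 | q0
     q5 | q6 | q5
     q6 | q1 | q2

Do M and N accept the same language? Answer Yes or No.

The string 0101 is accepted by M but rejected by N.
So L(M) ≠ L(N).

No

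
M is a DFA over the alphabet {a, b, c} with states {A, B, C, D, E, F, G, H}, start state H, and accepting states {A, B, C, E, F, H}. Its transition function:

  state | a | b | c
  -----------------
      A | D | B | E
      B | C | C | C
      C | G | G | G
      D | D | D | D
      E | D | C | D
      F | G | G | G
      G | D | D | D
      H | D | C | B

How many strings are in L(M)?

The useful subgraph on states {B, C, H} is acyclic, so L(M) is finite; the longest accepting path visits 3 useful states, giving maximum string length 2.
Counting accepting paths from H by length: 1 of length 0, 2 of length 1, 3 of length 2. Total 6.

6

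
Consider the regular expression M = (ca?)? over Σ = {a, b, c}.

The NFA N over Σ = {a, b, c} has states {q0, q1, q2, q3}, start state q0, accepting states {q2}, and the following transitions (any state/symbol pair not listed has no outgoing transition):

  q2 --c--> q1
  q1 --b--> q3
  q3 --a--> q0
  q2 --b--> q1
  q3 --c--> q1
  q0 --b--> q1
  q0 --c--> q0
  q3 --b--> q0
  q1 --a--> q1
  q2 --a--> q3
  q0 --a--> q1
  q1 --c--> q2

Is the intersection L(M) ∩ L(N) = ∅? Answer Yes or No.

Converting the expression M to a DFA (subset construction, then merging equivalent states) gives the minimal DFA with states {m0, m1, m2, m3}, start state m0, accepting states {m0, m2, m3} and transitions m0: a→m1, b→m1, c→m2; m1: a→m1, b→m1, c→m1; m2: a→m3, b→m1, c→m1; m3: a→m1, b→m1, c→m1.
Exploring the product automaton M × N from the start pair (m0, q0), following both machines on each input symbol, reaches 7 state pairs: (m0, q0), (m1, q1), (m2, q0), (m1, q3), (m1, q2), (m3, q1), (m1, q0).
M accepts in {m0, m2, m3} and N accepts in {q2}; no reachable pair has both components accepting, so no string drives both machines to acceptance simultaneously and L(M) ∩ L(N) = ∅.
So no string is accepted by both, and the intersection is empty.

Yes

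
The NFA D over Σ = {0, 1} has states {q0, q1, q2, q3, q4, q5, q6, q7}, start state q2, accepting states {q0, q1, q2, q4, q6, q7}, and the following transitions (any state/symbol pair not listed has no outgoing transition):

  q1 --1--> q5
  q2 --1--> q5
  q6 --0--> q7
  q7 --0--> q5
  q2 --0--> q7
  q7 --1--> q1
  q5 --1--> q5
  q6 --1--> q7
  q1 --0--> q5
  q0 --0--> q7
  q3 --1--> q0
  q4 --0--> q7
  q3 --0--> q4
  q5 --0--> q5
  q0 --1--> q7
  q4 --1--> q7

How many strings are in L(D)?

The useful subgraph on states {q1, q2, q7} is acyclic, so L(D) is finite; the longest accepting path visits 3 useful states, giving maximum string length 2.
Counting accepting paths from q2 by length: 1 of length 0, 1 of length 1, 1 of length 2. Total 3.

3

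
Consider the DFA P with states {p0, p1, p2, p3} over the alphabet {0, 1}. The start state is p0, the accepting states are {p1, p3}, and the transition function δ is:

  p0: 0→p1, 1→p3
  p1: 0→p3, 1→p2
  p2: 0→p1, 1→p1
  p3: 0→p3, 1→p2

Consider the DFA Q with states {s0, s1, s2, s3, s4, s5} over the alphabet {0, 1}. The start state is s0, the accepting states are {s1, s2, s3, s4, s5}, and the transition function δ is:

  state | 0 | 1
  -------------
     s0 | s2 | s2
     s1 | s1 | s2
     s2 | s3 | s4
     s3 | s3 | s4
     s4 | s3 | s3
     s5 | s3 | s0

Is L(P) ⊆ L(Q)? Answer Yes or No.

Yes

Exploring the product automaton P × Q from the start pair (p0, s0), following both machines on each input symbol, reaches 6 state pairs: (p0, s0), (p1, s2), (p3, s2), (p3, s3), (p2, s4), (p1, s3).
P accepts in {p1, p3} and Q accepts in {s1, s2, s3, s4, s5}. The reachable pairs whose P-component is accepting are (p1, s2), (p3, s2), (p3, s3), (p1, s3); in each of them the Q-component is accepting too, so the product for L(P) \ L(Q) (P-component accepting, Q-component rejecting) has no reachable accepting pair and the difference is empty.
Hence every string in L(P) is also in L(Q).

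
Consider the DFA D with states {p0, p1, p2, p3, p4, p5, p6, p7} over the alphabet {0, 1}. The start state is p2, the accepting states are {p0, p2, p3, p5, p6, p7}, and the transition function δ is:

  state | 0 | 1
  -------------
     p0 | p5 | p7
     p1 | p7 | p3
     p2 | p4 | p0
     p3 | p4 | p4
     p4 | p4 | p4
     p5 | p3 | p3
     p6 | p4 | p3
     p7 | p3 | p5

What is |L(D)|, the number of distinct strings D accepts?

The useful subgraph on states {p0, p2, p3, p5, p7} is acyclic, so L(D) is finite; the longest accepting path visits 5 useful states, giving maximum string length 4.
Counting accepting paths from p2 by length: 1 of length 0, 1 of length 1, 2 of length 2, 4 of length 3, 2 of length 4. Total 10.

10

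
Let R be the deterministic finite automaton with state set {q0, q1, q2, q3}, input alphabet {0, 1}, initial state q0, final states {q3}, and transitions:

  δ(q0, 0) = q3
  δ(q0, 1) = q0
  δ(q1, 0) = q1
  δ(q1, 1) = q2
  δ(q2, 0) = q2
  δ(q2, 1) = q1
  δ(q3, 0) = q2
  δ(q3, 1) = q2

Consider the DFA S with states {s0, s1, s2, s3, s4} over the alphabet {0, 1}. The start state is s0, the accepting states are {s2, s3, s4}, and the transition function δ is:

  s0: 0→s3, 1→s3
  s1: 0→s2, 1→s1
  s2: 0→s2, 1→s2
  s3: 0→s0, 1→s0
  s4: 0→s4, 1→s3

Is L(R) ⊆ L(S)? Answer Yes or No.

The string 10 is in L(R) but not in L(S).
So L(R) ⊄ L(S).

No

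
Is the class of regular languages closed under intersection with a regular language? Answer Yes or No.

This is a special case of closure under intersection: the product of the two DFAs, accepting on F₁ × F₂, recognises the intersection.
So the regular languages are closed under intersection with a regular language.

Yes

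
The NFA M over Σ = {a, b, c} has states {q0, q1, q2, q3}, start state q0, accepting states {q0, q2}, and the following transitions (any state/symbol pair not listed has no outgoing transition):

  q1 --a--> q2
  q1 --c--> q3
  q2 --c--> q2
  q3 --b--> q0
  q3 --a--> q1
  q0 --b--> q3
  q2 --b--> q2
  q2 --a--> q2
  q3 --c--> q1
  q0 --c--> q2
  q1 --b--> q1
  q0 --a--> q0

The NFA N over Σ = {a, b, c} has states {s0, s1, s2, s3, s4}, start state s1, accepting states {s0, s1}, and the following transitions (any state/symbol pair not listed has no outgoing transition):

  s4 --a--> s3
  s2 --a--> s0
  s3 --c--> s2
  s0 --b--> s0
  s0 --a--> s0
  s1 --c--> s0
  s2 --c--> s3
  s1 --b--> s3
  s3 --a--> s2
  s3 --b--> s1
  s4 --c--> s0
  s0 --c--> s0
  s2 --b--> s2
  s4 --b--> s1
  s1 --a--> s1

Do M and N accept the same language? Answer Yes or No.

Exploring the product automaton M × N from the start pair (q0, s1), following both machines on each input symbol, reaches 4 state pairs: (q0, s1), (q3, s3), (q2, s0), (q1, s2).
M accepts in {q0, q2} and N accepts in {s0, s1}. In every reachable pair the two components are either both accepting — (q0, s1), (q2, s0) — or both non-accepting, so no string is accepted by exactly one of the machines: L(M) \ L(N) and L(N) \ L(M) are both empty.
Hence every string is accepted by M iff it is accepted by N, and the two languages coincide.

Yes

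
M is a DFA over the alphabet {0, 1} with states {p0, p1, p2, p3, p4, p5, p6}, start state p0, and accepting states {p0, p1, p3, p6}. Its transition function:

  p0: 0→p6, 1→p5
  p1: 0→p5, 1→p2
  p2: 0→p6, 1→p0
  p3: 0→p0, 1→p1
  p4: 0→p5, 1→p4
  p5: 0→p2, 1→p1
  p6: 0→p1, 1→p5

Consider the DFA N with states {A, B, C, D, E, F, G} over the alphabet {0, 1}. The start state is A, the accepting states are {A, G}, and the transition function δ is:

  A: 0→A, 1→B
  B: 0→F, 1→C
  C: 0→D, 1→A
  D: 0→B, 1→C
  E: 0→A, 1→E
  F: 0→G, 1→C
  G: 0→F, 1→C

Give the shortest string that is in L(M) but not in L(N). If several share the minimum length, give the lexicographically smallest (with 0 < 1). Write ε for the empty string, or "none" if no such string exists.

The string 11 is accepted by M but not by N.
No shorter string lies in the difference, and 11 is the lexicographically first length-2 string in L(M) \ L(N).

11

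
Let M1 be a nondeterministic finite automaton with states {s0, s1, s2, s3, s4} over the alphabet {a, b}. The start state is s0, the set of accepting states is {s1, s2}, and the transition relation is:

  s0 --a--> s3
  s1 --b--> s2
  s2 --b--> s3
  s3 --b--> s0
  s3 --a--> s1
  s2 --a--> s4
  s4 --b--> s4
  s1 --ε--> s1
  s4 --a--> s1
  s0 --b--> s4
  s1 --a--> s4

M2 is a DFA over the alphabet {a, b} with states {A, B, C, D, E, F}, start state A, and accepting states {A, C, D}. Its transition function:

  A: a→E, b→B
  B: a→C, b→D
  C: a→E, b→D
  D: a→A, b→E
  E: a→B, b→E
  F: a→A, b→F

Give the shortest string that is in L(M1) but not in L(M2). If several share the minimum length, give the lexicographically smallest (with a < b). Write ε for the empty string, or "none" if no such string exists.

aa

The string aa is accepted by M1 but not by M2.
No shorter string lies in the difference, and aa is the lexicographically first length-2 string in L(M1) \ L(M2).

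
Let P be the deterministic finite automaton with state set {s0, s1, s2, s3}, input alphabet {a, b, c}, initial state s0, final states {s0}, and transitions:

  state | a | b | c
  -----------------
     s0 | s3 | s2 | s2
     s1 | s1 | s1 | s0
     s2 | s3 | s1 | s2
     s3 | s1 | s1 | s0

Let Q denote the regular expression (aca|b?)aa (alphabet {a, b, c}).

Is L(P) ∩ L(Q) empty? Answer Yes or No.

Converting the expression Q to a DFA (subset construction, then merging equivalent states) gives the minimal DFA with states {q0, q1, q2, q3, q4, q5, q6}, start state q0, accepting states {q4} and transitions q0: a→q1, b→q2, c→q3; q1: a→q4, b→q3, c→q5; q2: a→q6, b→q3, c→q3; q3: a→q3, b→q3, c→q3; q4: a→q3, b→q3, c→q3; q5: a→q2, b→q3, c→q3; q6: a→q4, b→q3, c→q3.
Exploring the product automaton P × Q from the start pair (s0, q0), following both machines on each input symbol, reaches 12 state pairs: (s0, q0), (s3, q1), (s2, q2), (s2, q3), (s1, q4), (s1, q3), (s0, q5), (s3, q6), (s3, q3), (s0, q3), (s3, q2), (s1, q6).
P accepts in {s0} and Q accepts in {q4}; no reachable pair has both components accepting, so no string drives both machines to acceptance simultaneously and L(P) ∩ L(Q) = ∅.
So no string is accepted by both, and the intersection is empty.

Yes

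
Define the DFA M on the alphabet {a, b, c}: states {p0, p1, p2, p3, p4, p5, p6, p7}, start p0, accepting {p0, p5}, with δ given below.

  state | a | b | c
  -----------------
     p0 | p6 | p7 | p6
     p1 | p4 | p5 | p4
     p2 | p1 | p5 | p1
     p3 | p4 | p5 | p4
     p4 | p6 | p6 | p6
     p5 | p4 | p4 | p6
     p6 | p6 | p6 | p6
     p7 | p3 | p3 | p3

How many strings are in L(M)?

The useful subgraph on states {p0, p3, p5, p7} is acyclic, so L(M) is finite; the longest accepting path visits 4 useful states, giving maximum string length 3.
Counting accepting paths from p0 by length: 1 of length 0, 3 of length 3. Total 4.

4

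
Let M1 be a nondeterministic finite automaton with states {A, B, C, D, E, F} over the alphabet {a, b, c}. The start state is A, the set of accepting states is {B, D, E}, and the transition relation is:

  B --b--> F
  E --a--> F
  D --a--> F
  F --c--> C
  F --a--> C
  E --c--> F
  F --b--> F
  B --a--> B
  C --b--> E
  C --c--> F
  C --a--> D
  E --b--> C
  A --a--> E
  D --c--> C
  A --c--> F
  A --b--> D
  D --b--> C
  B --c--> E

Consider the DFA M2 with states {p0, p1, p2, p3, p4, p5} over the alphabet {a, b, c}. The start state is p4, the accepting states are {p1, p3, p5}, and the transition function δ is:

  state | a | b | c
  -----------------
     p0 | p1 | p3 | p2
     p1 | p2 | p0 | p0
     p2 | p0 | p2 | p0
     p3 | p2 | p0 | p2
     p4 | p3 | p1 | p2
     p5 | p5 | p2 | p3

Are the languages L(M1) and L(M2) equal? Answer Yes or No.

Exploring the product automaton M1 × M2 from the start pair (A, p4), following both machines on each input symbol, reaches 5 state pairs: (A, p4), (E, p3), (D, p1), (F, p2), (C, p0).
M1 accepts in {B, D, E} and M2 accepts in {p1, p3, p5}. In every reachable pair the two components are either both accepting — (E, p3), (D, p1) — or both non-accepting, so no string is accepted by exactly one of the machines: L(M1) \ L(M2) and L(M2) \ L(M1) are both empty.
Hence every string is accepted by M1 iff it is accepted by M2, and the two languages coincide.

Yes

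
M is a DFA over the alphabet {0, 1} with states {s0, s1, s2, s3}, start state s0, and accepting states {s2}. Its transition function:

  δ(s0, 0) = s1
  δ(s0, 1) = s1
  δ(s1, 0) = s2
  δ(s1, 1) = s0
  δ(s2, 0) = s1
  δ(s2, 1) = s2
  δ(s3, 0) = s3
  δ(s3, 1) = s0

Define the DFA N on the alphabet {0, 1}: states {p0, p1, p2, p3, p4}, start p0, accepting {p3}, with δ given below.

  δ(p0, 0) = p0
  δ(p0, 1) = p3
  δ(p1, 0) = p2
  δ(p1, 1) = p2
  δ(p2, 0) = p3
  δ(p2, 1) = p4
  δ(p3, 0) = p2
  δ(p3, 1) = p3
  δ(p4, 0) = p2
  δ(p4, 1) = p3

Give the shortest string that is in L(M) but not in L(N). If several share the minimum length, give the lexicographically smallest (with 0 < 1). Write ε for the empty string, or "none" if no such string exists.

00

The string 00 is accepted by M but not by N.
No shorter string lies in the difference, and 00 is the lexicographically first length-2 string in L(M) \ L(N).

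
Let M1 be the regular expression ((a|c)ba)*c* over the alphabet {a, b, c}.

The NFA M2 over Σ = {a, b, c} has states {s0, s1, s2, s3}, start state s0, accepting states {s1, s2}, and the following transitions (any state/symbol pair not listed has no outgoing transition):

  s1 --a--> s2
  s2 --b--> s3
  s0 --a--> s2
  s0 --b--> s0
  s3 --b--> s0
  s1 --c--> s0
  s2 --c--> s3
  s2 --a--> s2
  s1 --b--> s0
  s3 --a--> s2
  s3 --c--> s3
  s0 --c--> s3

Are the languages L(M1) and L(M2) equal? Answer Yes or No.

No

The empty string ε is accepted by M1 but rejected by M2.
So L(M1) ≠ L(M2).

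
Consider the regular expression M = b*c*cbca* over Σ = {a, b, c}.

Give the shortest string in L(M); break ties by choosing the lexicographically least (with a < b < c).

cbc

By inspection of the expression, no string of length less than 3 matches, and cbc is the lexicographically first match of length 3.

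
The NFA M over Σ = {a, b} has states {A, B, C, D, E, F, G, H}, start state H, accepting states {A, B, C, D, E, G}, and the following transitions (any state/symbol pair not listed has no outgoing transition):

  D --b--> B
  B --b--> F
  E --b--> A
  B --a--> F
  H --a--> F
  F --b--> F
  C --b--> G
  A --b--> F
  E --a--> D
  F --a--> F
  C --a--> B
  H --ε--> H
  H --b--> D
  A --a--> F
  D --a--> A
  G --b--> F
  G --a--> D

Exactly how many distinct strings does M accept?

The useful subgraph on states {A, B, D, H} is acyclic, so L(M) is finite; the longest accepting path visits 3 useful states, giving maximum string length 2.
Counting accepting paths from H by length: 1 of length 1, 2 of length 2. Total 3.

3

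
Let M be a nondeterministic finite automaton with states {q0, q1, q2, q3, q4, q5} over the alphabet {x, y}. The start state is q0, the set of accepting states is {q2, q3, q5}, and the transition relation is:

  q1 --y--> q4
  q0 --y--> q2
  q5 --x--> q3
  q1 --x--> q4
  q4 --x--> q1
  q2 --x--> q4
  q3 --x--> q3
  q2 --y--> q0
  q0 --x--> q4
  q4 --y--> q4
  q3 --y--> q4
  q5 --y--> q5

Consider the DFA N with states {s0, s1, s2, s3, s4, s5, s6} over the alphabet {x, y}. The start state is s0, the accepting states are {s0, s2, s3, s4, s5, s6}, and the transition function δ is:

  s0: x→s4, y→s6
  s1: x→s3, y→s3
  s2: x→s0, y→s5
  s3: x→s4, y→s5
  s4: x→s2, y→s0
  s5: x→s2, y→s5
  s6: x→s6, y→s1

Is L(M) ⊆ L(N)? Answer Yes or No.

Yes

Exploring the product automaton M × N from the start pair (q0, s0), following both machines on each input symbol, reaches 18 state pairs: (q0, s0), (q4, s4), (q2, s6), (q1, s2), (q4, s0), (q4, s6), (q0, s1), (q4, s5), (q1, s4), (q1, s6), (q4, s1), (q4, s3), (q2, s3), (q4, s2), (q1, s3), (q0, s5), (q1, s0), (q2, s5).
M accepts in {q2, q3, q5} and N accepts in {s0, s2, s3, s4, s5, s6}. The reachable pairs whose M-component is accepting are (q2, s6), (q2, s3), (q2, s5); in each of them the N-component is accepting too, so the product for L(M) \ L(N) (M-component accepting, N-component rejecting) has no reachable accepting pair and the difference is empty.
Hence every string in L(M) is also in L(N).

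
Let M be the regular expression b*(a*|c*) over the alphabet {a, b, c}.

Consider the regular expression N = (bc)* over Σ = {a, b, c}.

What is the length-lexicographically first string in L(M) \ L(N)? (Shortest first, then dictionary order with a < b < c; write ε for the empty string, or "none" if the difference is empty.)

The string a is accepted by M but not by N.
No shorter string lies in the difference, and a is the lexicographically first length-1 string in L(M) \ L(N).

a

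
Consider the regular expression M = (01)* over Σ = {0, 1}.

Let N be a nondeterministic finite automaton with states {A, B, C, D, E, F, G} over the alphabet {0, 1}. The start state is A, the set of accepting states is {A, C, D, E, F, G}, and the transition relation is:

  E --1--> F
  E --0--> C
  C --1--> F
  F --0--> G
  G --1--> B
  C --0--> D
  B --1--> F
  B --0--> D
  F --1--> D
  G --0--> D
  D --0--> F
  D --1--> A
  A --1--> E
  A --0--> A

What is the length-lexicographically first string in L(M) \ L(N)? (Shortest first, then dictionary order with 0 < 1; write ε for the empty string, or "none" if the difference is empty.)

The string 010101 is accepted by M but not by N.
No shorter string lies in the difference, and 010101 is the lexicographically first length-6 string in L(M) \ L(N).

010101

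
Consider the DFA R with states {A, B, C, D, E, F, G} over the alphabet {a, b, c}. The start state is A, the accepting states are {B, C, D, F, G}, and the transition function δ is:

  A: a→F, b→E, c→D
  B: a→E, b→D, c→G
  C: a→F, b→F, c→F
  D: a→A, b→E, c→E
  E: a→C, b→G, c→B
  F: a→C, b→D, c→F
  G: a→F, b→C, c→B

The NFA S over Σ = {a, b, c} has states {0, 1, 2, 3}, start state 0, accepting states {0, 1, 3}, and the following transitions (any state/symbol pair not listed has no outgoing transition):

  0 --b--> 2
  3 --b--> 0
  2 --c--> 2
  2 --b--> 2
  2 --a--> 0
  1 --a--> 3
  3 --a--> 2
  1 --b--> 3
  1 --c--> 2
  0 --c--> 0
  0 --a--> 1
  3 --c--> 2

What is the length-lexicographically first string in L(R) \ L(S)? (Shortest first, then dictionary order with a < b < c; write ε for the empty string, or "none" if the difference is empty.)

ac

The string ac is accepted by R but not by S.
No shorter string lies in the difference, and ac is the lexicographically first length-2 string in L(R) \ L(S).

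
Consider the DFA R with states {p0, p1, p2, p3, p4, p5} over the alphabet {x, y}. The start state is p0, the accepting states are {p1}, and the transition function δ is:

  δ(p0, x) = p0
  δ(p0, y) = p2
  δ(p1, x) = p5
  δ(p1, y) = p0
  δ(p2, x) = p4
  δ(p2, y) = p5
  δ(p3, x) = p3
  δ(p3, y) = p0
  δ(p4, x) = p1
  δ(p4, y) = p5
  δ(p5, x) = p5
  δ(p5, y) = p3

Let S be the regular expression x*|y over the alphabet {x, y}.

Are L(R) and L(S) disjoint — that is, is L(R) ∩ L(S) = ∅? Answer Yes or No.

Converting the expression S to a DFA (subset construction, then merging equivalent states) gives the minimal DFA with states {s0, s1, s2, s3}, start state s0, accepting states {s0, s1, s2} and transitions s0: x→s1, y→s2; s1: x→s1, y→s3; s2: x→s3, y→s3; s3: x→s3, y→s3.
Exploring the product automaton R × S from the start pair (p0, s0), following both machines on each input symbol, reaches 9 state pairs: (p0, s0), (p0, s1), (p2, s2), (p2, s3), (p4, s3), (p5, s3), (p1, s3), (p3, s3), (p0, s3).
R accepts in {p1} and S accepts in {s0, s1, s2}; no reachable pair has both components accepting, so no string drives both machines to acceptance simultaneously and L(R) ∩ L(S) = ∅.
So no string is accepted by both, and the intersection is empty.

Yes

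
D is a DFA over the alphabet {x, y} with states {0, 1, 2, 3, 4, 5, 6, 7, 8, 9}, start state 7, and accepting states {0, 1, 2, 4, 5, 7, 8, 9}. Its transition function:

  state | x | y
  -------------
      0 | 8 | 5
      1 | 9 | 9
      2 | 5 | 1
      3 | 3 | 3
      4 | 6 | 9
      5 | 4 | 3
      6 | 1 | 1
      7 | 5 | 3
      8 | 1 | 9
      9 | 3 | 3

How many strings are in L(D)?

The useful subgraph on states {1, 4, 5, 6, 7, 9} is acyclic, so L(D) is finite; the longest accepting path visits 6 useful states, giving maximum string length 5.
Counting accepting paths from 7 by length: 1 of length 0, 1 of length 1, 1 of length 2, 1 of length 3, 2 of length 4, 4 of length 5. Total 10.

10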